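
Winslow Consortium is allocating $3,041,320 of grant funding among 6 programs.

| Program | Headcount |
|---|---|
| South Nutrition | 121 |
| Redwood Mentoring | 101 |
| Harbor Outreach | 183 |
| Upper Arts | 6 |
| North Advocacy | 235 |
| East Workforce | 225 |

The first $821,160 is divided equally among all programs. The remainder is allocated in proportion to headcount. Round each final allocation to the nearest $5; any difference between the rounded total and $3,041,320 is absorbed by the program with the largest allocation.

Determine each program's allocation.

South Nutrition: $445,285; Redwood Mentoring: $394,305; Harbor Outreach: $603,325; Upper Arts: $152,155; North Advocacy: $735,870; East Workforce: $710,380

First tranche $821,160 split equally: $136,860 each.
Remainder $2,220,160 by headcount (total 871): South Nutrition 308,426.36 → $308,425; Redwood Mentoring 257,446.80 → $257,445; Harbor Outreach 466,463.01 → $466,465; Upper Arts 15,293.87 → $15,295; North Advocacy 599,009.87 → $599,010; East Workforce 573,520.09 → $573,520.
Totals: South Nutrition $136,860 + $308,425 = $445,285; Redwood Mentoring $136,860 + $257,445 = $394,305; Harbor Outreach $136,860 + $466,465 = $603,325; Upper Arts $136,860 + $15,295 = $152,155; North Advocacy $136,860 + $599,010 = $735,870; East Workforce $136,860 + $573,520 = $710,380.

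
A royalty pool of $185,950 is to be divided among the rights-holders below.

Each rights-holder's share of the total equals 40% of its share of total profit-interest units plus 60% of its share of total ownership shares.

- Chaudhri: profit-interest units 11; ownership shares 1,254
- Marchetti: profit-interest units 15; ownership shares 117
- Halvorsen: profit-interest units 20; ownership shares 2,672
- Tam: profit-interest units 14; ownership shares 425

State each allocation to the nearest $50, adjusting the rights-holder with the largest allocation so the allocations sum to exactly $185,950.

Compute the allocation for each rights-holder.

Chaudhri: $44,950; Marchetti: $21,500; Halvorsen: $91,550; Tam: $27,950

Totals — profit-interest units 60, ownership shares 4,468.
Composite weights (40% profit-interest units + 60% ownership shares): Chaudhri 0.2417; Marchetti 0.1157; Halvorsen 0.4922; Tam 0.1504.
Pro-rata amounts: Chaudhri 44,949.85; Marchetti 21,516.60; Halvorsen 91,515.59; Tam 27,967.97.
At nearest $50: Chaudhri $44,950; Marchetti $21,500; Halvorsen $91,500; Tam $27,950. Sum = $185,900.
Difference $185,950 − $185,900 = +$50 applied to largest allocation (Halvorsen): Halvorsen becomes $91,550.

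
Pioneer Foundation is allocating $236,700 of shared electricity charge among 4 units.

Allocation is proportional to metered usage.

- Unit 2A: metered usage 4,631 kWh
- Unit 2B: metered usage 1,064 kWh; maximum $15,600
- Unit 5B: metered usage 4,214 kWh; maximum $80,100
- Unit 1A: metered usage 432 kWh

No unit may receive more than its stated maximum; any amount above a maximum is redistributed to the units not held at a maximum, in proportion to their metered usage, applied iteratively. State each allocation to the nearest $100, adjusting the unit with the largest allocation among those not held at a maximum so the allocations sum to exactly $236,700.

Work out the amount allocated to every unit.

Unit 2A: $129,000 · Unit 2B: $15,600 · Unit 5B: $80,100 · Unit 1A: $12,000

Sum of metered usage: 10,341.
Unconstrained shares: Unit 2A 106,001.13; Unit 2B 24,354.40; Unit 5B 96,456.22; Unit 1A 9,888.25.
Cap binds for Unit 2B ($15,600), Unit 5B ($80,100); residual $141,000 reallocated over remaining metered usage 5,063.
Shares after redistribution: Unit 2A 128,969.19 → $129,000; Unit 1A 12,030.81 → $12,000.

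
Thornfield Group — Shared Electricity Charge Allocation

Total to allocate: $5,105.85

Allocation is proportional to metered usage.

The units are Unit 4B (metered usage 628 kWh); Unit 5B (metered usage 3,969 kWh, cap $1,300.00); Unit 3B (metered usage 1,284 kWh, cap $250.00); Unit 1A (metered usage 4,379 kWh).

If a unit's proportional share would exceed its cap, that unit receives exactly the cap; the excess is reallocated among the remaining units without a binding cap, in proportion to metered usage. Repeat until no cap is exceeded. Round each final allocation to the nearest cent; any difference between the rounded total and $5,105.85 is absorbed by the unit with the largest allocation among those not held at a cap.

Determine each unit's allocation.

Combined metered usage = 10,260.
Proportional shares (ignoring caps): Unit 4B 312.5218; Unit 5B 1,975.1578; Unit 3B 638.9777; Unit 1A 2,179.1927.
Capped: Unit 5B ($1,300.00), Unit 3B ($250.00); remaining pool $3,555.85 reallocated over remaining metered usage 5,007.
Shares after redistribution: Unit 4B 445.9904 → $445.99; Unit 1A 3,109.8596 → $3,109.86.

Unit 4B: $445.99; Unit 5B: $1,300.00; Unit 3B: $250.00; Unit 1A: $3,109.86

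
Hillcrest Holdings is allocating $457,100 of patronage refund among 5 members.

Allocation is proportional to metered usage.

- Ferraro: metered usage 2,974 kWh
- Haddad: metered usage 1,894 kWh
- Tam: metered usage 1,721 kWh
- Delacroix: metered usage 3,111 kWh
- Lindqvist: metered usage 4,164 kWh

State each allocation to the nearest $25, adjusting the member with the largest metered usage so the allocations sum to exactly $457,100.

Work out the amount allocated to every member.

Sum of metered usage: 13,864.
Pro-rata amounts: Ferraro 2,974/13,864 × $457,100 = 98,053.62; Haddad 1,894/13,864 × $457,100 = 62,445.72; Tam 1,721/13,864 × $457,100 = 56,741.86; Delacroix 3,111/13,864 × $457,100 = 102,570.55; Lindqvist 4,164/13,864 × $457,100 = 137,288.26.
At nearest $25: Ferraro $98,050; Haddad $62,450; Tam $56,750; Delacroix $102,575; Lindqvist $137,300. Sum = $457,125.
Difference $457,100 − $457,125 = −$25 applied to largest metered usage (Lindqvist): Lindqvist becomes $137,275.

Ferraro: $98,050; Haddad: $62,450; Tam: $56,750; Delacroix: $102,575; Lindqvist: $137,275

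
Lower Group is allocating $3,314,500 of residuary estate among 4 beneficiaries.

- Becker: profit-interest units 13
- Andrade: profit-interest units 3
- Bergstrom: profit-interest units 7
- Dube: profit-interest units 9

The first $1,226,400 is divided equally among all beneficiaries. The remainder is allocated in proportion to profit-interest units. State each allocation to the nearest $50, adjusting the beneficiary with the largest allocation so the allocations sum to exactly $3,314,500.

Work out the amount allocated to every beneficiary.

Equal tier: $1,226,400 ÷ 4 = $306,600 apiece.
Remainder $2,088,100 by profit-interest units (total 32): Becker 848,290.62 → $848,300; Andrade 195,759.38 → $195,750; Bergstrom 456,771.88 → $456,750; Dube 587,278.12 → $587,300.
Totals: Becker $306,600 + $848,300 = $1,154,900; Andrade $306,600 + $195,750 = $502,350; Bergstrom $306,600 + $456,750 = $763,350; Dube $306,600 + $587,300 = $893,900.

Becker: $1,154,900 | Andrade: $502,350 | Bergstrom: $763,350 | Dube: $893,900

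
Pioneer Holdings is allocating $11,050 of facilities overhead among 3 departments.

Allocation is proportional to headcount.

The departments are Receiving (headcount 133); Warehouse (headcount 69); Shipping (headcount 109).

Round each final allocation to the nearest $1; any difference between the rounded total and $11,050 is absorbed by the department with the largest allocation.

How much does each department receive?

Combined headcount = 311.
Pro-rata amounts: Receiving 133/311 × $11,050 = 4,725.56; Warehouse 69/311 × $11,050 = 2,451.61; Shipping 109/311 × $11,050 = 3,872.83.
At nearest $1: Receiving $4,726; Warehouse $2,452; Shipping $3,873. Sum = $11,051.
Difference $11,050 − $11,051 = −$1 applied to largest allocation (Receiving): Receiving becomes $4,725.

Receiving: $4,725 · Warehouse: $2,452 · Shipping: $3,873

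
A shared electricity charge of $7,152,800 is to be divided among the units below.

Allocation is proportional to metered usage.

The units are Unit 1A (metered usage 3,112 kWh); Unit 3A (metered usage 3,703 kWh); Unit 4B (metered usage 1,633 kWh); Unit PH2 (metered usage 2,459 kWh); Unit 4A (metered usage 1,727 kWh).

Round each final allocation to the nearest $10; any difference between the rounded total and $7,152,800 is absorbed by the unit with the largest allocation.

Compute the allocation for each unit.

Total metered usage = 12,634.
Raw shares: Unit 1A 3,112/12,634 × $7,152,800 = 1,761,873.80; Unit 3A 3,703/12,634 × $7,152,800 = 2,096,471.30; Unit 4B 1,633/12,634 × $7,152,800 = 924,530.82; Unit PH2 2,459/12,634 × $7,152,800 = 1,392,174.70; Unit 4A 1,727/12,634 × $7,152,800 = 977,749.37.
At nearest $10: Unit 1A $1,761,870; Unit 3A $2,096,470; Unit 4B $924,530; Unit PH2 $1,392,170; Unit 4A $977,750. Sum = $7,152,790.
Difference $7,152,800 − $7,152,790 = +$10 applied to largest allocation (Unit 3A): Unit 3A becomes $2,096,480.

Unit 1A: $1,761,870 | Unit 3A: $2,096,480 | Unit 4B: $924,530 | Unit PH2: $1,392,170 | Unit 4A: $977,750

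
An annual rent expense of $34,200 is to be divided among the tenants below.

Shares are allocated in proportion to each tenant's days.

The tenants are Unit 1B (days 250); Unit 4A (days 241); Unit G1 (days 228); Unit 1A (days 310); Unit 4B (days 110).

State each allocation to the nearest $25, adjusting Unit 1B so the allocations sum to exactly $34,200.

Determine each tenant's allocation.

Unit 1B: $7,525 · Unit 4A: $7,225 · Unit G1: $6,850 · Unit 1A: $9,300 · Unit 4B: $3,300

Total days = 1,139.
Pro-rata amounts: Unit 1B 250/1,139 × $34,200 = 7,506.58; Unit 4A 241/1,139 × $34,200 = 7,236.35; Unit G1 228/1,139 × $34,200 = 6,846.01; Unit 1A 310/1,139 × $34,200 = 9,308.17; Unit 4B 110/1,139 × $34,200 = 3,302.90.
After rounding ($25): Unit 1B $7,500; Unit 4A $7,225; Unit G1 $6,850; Unit 1A $9,300; Unit 4B $3,300. Sum = $34,175.
Difference $34,200 − $34,175 = +$25 applied to Unit 1B: Unit 1B becomes $7,525.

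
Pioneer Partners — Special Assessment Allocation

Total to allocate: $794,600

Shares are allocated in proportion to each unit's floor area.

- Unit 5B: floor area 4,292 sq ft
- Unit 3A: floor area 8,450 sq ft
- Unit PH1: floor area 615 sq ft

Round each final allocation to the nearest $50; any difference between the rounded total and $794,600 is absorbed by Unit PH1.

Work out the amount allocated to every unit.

Combined floor area = 13,357.
Pro-rata amounts: Unit 5B 4,292/13,357 × $794,600 = 255,328.53; Unit 3A 8,450/13,357 × $794,600 = 502,685.48; Unit PH1 615/13,357 × $794,600 = 36,585.98.
At nearest $50: Unit 5B $255,350; Unit 3A $502,700; Unit PH1 $36,600. Sum = $794,650.
Difference $794,600 − $794,650 = −$50 applied to Unit PH1: Unit PH1 becomes $36,550.

Unit 5B: $255,350; Unit 3A: $502,700; Unit PH1: $36,550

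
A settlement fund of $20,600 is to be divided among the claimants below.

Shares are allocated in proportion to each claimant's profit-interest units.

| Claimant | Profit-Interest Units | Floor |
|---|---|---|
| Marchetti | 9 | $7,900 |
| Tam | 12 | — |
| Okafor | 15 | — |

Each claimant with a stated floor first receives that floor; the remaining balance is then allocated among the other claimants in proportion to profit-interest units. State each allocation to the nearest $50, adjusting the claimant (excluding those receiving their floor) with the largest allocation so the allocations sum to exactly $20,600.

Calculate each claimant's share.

Marchetti: $7,900; Tam: $5,650; Okafor: $7,050

Fund the minimums — Marchetti $7,900. Remaining pool $12,700.
Remaining pool split over remaining profit-interest units 27: Tam 5,644.44 → $5,650; Okafor 7,055.56 → $7,050.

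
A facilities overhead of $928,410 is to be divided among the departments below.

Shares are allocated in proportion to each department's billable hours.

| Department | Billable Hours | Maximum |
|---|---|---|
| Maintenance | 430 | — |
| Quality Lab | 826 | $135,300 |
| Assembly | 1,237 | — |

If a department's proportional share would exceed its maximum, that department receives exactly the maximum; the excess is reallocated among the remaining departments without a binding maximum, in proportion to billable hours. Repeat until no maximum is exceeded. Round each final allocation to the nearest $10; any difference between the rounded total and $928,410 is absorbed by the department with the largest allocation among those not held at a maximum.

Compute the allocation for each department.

Combined billable hours = 2,493.
Proportional shares (ignoring caps): Maintenance 160,134.90; Quality Lab 307,607.97; Assembly 460,667.14.
Cap binds for Quality Lab ($135,300); remaining pool $793,110 reallocated over remaining billable hours 1,667.
Redistributed shares: Maintenance 204,581.46 → $204,580; Assembly 588,528.54 → $588,530.

Maintenance: $204,580; Quality Lab: $135,300; Assembly: $588,530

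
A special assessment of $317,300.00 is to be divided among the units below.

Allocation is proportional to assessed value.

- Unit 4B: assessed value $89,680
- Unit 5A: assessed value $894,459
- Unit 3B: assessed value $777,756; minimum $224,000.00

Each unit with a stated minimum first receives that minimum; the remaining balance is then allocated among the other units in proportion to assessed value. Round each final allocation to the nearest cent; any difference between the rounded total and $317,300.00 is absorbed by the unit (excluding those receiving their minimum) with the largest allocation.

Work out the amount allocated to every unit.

Unit 4B: $8,501.99; Unit 5A: $84,798.01; Unit 3B: $224,000.00

Minimums first: Unit 3B $224,000.00. Balance $93,300.00.
Balance split over remaining assessed value 984,139: Unit 4B 8,501.9941 → $8,501.99; Unit 5A 84,798.0059 → $84,798.01.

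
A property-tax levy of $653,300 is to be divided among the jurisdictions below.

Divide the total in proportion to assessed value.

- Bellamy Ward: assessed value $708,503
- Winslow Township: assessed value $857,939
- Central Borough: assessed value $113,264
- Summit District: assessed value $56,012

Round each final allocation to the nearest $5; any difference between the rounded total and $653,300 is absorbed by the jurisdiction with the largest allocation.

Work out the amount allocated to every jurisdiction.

Total assessed value = 1,735,718.
Unrounded shares: Bellamy Ward 708,503/1,735,718 × $653,300 = 266,670.63; Winslow Township 857,939/1,735,718 × $653,300 = 322,916.25; Central Borough 113,264/1,735,718 × $653,300 = 42,630.99; Summit District 56,012/1,735,718 × $653,300 = 21,082.13.
Rounded to nearest $5: Bellamy Ward $266,670; Winslow Township $322,915; Central Borough $42,630; Summit District $21,080. Sum = $653,295.
Difference $653,300 − $653,295 = +$5 applied to largest allocation (Winslow Township): Winslow Township becomes $322,920.

Bellamy Ward: $266,670 | Winslow Township: $322,920 | Central Borough: $42,630 | Summit District: $21,080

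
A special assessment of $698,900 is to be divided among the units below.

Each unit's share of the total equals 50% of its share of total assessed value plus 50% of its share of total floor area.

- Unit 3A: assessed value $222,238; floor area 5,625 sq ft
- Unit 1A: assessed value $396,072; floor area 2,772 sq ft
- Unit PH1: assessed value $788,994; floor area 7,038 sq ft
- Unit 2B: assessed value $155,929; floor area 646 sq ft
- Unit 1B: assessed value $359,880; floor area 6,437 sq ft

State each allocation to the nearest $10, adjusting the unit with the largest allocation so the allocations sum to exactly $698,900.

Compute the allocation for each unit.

Totals — assessed value 1,923,113, floor area 22,518.
Combined weights (50% assessed value + 50% floor area): Unit 3A 0.1827; Unit 1A 0.1645; Unit PH1 0.3614; Unit 2B 0.0549; Unit 1B 0.2365.
Pro-rata amounts: Unit 3A 127,675.66; Unit 1A 114,988.30; Unit PH1 252,589.15; Unit 2B 38,359.03; Unit 1B 165,287.85.
At nearest $10: Unit 3A $127,680; Unit 1A $114,990; Unit PH1 $252,590; Unit 2B $38,360; Unit 1B $165,290. Sum = $698,910.
Difference $698,900 − $698,910 = −$10 applied to largest allocation (Unit PH1): Unit PH1 becomes $252,580.

Unit 3A: $127,680 · Unit 1A: $114,990 · Unit PH1: $252,580 · Unit 2B: $38,360 · Unit 1B: $165,290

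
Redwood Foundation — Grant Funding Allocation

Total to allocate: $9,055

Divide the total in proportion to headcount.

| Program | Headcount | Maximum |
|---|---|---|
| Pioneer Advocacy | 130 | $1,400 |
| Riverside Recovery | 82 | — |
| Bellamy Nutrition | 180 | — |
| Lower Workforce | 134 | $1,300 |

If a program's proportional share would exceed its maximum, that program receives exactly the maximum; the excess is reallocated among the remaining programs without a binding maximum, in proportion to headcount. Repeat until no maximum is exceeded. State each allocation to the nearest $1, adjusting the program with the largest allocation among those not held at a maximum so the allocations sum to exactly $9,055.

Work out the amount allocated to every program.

Combined headcount = 526.
Unconstrained shares: Pioneer Advocacy 2,237.93; Riverside Recovery 1,411.62; Bellamy Nutrition 3,098.67; Lower Workforce 2,306.79.
Capped: Pioneer Advocacy ($1,400), Lower Workforce ($1,300); residual $6,355 reallocated over remaining headcount 262.
Remaining shares: Riverside Recovery 1,988.97 → $1,989; Bellamy Nutrition 4,366.03 → $4,366.

Pioneer Advocacy: $1,400 · Riverside Recovery: $1,989 · Bellamy Nutrition: $4,366 · Lower Workforce: $1,300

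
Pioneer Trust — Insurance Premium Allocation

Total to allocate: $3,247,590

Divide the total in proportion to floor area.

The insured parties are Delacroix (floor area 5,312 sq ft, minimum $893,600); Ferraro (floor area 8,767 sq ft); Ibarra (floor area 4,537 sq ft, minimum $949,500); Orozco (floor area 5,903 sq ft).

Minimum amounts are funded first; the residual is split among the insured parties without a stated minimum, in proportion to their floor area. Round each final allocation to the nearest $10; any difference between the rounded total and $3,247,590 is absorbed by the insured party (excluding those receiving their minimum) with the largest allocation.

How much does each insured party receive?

Fund the minimums — Delacroix $893,600; Ibarra $949,500. Residual $1,404,490.
Residual split over remaining floor area 14,670: Ferraro 839,343.14 → $839,340; Orozco 565,146.86 → $565,150.

Delacroix: $893,600 · Ferraro: $839,340 · Ibarra: $949,500 · Orozco: $565,150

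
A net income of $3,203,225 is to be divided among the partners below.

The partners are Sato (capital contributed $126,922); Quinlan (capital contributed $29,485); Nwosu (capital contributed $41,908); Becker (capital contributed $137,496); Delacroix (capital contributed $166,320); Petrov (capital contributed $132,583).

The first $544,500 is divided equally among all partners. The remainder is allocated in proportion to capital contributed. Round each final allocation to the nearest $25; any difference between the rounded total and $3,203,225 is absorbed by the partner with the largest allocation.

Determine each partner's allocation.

Sato: $622,400; Quinlan: $214,250; Nwosu: $266,300; Becker: $666,700; Delacroix: $787,450; Petrov: $646,125

First tranche $544,500 split equally: $90,750 each.
Remainder $2,658,725 by capital contributed (total 634,714): Sato 531,657.87 → $531,650; Quinlan 123,508.39 → $123,500; Nwosu 175,546.54 → $175,550; Becker 575,950.83 → $575,950; Delacroix 696,690.39 → $696,700; Petrov 555,370.98 → $555,375.
Totals: Sato $90,750 + $531,650 = $622,400; Quinlan $90,750 + $123,500 = $214,250; Nwosu $90,750 + $175,550 = $266,300; Becker $90,750 + $575,950 = $666,700; Delacroix $90,750 + $696,700 = $787,450; Petrov $90,750 + $555,375 = $646,125.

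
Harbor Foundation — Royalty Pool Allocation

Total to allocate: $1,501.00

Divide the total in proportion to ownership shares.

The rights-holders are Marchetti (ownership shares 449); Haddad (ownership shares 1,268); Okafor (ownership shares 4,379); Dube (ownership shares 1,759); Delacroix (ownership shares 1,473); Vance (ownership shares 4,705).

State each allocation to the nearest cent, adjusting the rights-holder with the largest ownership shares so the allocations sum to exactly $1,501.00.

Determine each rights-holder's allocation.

Sum of ownership shares: 449 + 1,268 + 4,379 + 1,759 + 1,473 + 4,705 = 14,033.
Raw shares: Marchetti 48.0260; Haddad 135.6280; Okafor 468.3873; Dube 188.1464; Delacroix 157.5553; Vance 503.2570.
After rounding (cent): Marchetti $48.03; Haddad $135.63; Okafor $468.39; Dube $188.15; Delacroix $157.56; Vance $503.26. Sum = $1,501.02.
Difference $1,501.00 − $1,501.02 = −$0.02 applied to largest ownership shares (Vance): Vance becomes $503.24.

Marchetti: $48.03; Haddad: $135.63; Okafor: $468.39; Dube: $188.15; Delacroix: $157.56; Vance: $503.24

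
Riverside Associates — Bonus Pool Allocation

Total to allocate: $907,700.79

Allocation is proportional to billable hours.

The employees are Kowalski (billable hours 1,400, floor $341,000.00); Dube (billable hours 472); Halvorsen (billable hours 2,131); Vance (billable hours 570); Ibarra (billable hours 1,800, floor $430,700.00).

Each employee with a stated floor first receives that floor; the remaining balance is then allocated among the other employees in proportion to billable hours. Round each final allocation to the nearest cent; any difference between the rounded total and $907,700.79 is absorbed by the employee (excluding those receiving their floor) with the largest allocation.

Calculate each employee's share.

Kowalski: $341,000.00 | Dube: $20,230.81 | Halvorsen: $91,338.70 | Vance: $24,431.28 | Ibarra: $430,700.00

Fund the minimums — Kowalski $341,000.00; Ibarra $430,700.00. Balance $136,000.79.
Balance split over remaining billable hours 3,173: Dube 20,230.8140 → $20,230.81; Halvorsen 91,338.6963 → $91,338.70; Vance 24,431.2796 → $24,431.28.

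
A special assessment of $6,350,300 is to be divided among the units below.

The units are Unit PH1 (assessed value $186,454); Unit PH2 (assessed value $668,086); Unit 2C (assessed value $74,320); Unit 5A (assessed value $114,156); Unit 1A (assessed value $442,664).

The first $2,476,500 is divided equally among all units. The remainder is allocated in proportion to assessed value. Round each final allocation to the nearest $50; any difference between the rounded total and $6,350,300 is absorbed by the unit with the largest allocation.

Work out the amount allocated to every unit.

$2,476,500 shared equally gives $495,300 per unit.
Remainder $3,873,800 by assessed value (total 1,485,680): Unit PH1 486,164.92 → $486,150; Unit PH2 1,741,984.51 → $1,742,000; Unit 2C 193,783.87 → $193,800; Unit 5A 297,653.27 → $297,650; Unit 1A 1,154,213.43 → $1,154,200.
Totals: Unit PH1 $495,300 + $486,150 = $981,450; Unit PH2 $495,300 + $1,742,000 = $2,237,300; Unit 2C $495,300 + $193,800 = $689,100; Unit 5A $495,300 + $297,650 = $792,950; Unit 1A $495,300 + $1,154,200 = $1,649,500.

Unit PH1: $981,450 | Unit PH2: $2,237,300 | Unit 2C: $689,100 | Unit 5A: $792,950 | Unit 1A: $1,649,500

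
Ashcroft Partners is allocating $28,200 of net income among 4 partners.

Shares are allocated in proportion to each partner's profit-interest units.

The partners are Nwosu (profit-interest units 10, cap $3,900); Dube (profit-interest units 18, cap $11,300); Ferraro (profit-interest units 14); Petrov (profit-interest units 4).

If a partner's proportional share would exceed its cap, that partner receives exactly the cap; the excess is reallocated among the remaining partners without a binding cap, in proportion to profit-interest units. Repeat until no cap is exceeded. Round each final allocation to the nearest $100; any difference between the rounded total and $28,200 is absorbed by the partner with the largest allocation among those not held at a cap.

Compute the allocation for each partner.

Total profit-interest units = 46.
Proportional shares (ignoring caps): Nwosu 6,130.43; Dube 11,034.78; Ferraro 8,582.61; Petrov 2,452.17.
Held at cap: Nwosu ($3,900); residual $24,300 reallocated over remaining profit-interest units 36.
Held at cap: Dube ($11,300); residual $13,000 reallocated over remaining profit-interest units 18.
Shares after redistribution: Ferraro 10,111.11 → $10,100; Petrov 2,888.89 → $2,900.

Nwosu: $3,900 | Dube: $11,300 | Ferraro: $10,100 | Petrov: $2,900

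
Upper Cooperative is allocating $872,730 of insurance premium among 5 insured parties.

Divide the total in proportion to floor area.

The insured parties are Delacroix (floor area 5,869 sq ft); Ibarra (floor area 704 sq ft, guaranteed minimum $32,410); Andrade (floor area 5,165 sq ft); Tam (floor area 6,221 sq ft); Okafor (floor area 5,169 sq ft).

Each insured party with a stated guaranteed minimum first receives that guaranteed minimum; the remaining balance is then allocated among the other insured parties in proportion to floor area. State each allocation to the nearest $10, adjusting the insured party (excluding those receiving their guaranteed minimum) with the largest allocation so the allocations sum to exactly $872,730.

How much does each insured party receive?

Delacroix: $219,940; Ibarra: $32,410; Andrade: $193,550; Tam: $233,130; Okafor: $193,700

Guaranteed amounts: Ibarra $32,410. Balance $840,320.
Balance split over remaining floor area 22,424: Delacroix 219,935.70 → $219,940; Andrade 193,553.91 → $193,550; Tam 233,126.59 → $233,130; Okafor 193,703.80 → $193,700.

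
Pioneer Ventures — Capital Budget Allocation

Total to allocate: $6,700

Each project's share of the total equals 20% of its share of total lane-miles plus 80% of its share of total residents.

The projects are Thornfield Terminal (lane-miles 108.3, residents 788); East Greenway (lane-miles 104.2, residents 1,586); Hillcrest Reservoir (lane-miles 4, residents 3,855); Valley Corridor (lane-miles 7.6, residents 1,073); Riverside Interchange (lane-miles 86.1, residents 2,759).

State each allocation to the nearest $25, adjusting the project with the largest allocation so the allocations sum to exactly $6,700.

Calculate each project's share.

Thornfield Terminal: $900; East Greenway: $1,300; Hillcrest Reservoir: $2,050; Valley Corridor: $600; Riverside Interchange: $1,850

Totals — lane-miles 310.2, residents 10,061.
Blended shares (20% lane-miles + 80% residents): Thornfield Terminal 0.1325; East Greenway 0.1933; Hillcrest Reservoir 0.3091; Valley Corridor 0.0902; Riverside Interchange 0.2749.
Proportional shares: Thornfield Terminal 887.64; East Greenway 1,295.06; Hillcrest Reservoir 2,071.03; Valley Corridor 604.47; Riverside Interchange 1,841.79.
After rounding ($25): Thornfield Terminal $900; East Greenway $1,300; Hillcrest Reservoir $2,075; Valley Corridor $600; Riverside Interchange $1,850. Sum = $6,725.
Difference $6,700 − $6,725 = −$25 applied to largest allocation (Hillcrest Reservoir): Hillcrest Reservoir becomes $2,050.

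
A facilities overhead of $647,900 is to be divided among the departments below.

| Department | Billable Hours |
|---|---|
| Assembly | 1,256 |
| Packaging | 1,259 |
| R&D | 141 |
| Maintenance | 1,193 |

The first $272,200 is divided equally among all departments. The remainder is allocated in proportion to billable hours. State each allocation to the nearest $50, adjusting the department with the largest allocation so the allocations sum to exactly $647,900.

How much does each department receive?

Assembly: $190,650 | Packaging: $190,950 | R&D: $81,800 | Maintenance: $184,500

$272,200 shared equally gives $68,050 per department.
Remainder $375,700 by billable hours (total 3,849): Assembly 122,597.87 → $122,600; Packaging 122,890.70 → $122,900; R&D 13,762.98 → $13,750; Maintenance 116,448.45 → $116,450.
Totals: Assembly $68,050 + $122,600 = $190,650; Packaging $68,050 + $122,900 = $190,950; R&D $68,050 + $13,750 = $81,800; Maintenance $68,050 + $116,450 = $184,500.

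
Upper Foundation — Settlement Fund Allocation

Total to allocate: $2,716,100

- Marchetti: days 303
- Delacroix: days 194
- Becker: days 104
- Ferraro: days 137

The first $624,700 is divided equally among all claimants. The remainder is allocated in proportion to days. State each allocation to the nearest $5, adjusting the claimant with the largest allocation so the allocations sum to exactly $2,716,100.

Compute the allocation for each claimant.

Equal tier: $624,700 ÷ 4 = $156,175 apiece.
Remainder $2,091,400 by days (total 738): Marchetti 858,664.23 → $858,665; Delacroix 549,771.82 → $549,770; Becker 294,723.04 → $294,725; Ferraro 388,240.92 → $388,240.
Totals: Marchetti $156,175 + $858,665 = $1,014,840; Delacroix $156,175 + $549,770 = $705,945; Becker $156,175 + $294,725 = $450,900; Ferraro $156,175 + $388,240 = $544,415.

Marchetti: $1,014,840; Delacroix: $705,945; Becker: $450,900; Ferraro: $544,415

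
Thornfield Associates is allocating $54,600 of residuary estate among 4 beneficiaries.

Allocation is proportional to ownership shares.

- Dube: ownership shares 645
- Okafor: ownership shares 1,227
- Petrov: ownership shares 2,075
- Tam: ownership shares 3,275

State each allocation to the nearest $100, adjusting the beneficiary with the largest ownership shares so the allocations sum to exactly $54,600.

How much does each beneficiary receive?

Ownership shares total: 7,222.
Proportional shares: Dube 645/7,222 × $54,600 = 4,876.35; Okafor 1,227/7,222 × $54,600 = 9,276.41; Petrov 2,075/7,222 × $54,600 = 15,687.48; Tam 3,275/7,222 × $54,600 = 24,759.76.
Rounded to nearest $100: Dube $4,900; Okafor $9,300; Petrov $15,700; Tam $24,800. Sum = $54,700.
Difference $54,600 − $54,700 = −$100 applied to largest ownership shares (Tam): Tam becomes $24,700.

Dube: $4,900; Okafor: $9,300; Petrov: $15,700; Tam: $24,700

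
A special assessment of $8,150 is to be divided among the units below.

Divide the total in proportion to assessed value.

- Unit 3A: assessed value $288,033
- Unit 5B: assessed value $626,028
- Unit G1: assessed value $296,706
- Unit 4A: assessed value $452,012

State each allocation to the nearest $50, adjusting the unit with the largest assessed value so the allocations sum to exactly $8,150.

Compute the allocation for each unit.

Unit 3A: $1,400 | Unit 5B: $3,100 | Unit G1: $1,450 | Unit 4A: $2,200

Combined assessed value = 288,033 + 626,028 + 296,706 + 452,012 = 1,662,779.
Unrounded shares: Unit 3A 1,411.77; Unit 5B 3,068.43; Unit G1 1,454.28; Unit 4A 2,215.51.
After rounding ($50): Unit 3A $1,400; Unit 5B $3,050; Unit G1 $1,450; Unit 4A $2,200. Sum = $8,100.
Difference $8,150 − $8,100 = +$50 applied to largest assessed value (Unit 5B): Unit 5B becomes $3,100.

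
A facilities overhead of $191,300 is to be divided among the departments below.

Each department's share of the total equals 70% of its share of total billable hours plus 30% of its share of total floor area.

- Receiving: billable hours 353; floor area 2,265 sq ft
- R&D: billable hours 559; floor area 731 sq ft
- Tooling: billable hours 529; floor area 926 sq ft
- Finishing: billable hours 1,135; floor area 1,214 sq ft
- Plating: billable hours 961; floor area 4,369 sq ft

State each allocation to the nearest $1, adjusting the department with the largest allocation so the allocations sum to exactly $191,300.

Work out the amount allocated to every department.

Totals — billable hours 3,537, floor area 9,505.
Blended shares (70% billable hours + 30% floor area): Receiving 0.1414; R&D 0.1337; Tooling 0.1339; Finishing 0.2629; Plating 0.3281.
Unrounded shares: Receiving 27,040.28; R&D 25,577.30; Tooling 25,618.89; Finishing 50,300.82; Plating 62,762.71.
At nearest $1: Receiving $27,040; R&D $25,577; Tooling $25,619; Finishing $50,301; Plating $62,763. Sum = $191,300.
Rounded total matches; no reconciliation needed.

Receiving: $27,040; R&D: $25,577; Tooling: $25,619; Finishing: $50,301; Plating: $62,763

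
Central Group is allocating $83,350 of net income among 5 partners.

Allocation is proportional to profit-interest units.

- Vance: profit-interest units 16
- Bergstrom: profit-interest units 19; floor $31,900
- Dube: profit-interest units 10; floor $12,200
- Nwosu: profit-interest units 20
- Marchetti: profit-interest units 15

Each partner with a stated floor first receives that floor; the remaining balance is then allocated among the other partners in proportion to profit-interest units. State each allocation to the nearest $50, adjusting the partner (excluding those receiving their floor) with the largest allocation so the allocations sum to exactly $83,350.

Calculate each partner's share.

Vance: $12,300 · Bergstrom: $31,900 · Dube: $12,200 · Nwosu: $15,400 · Marchetti: $11,550

Minimums first: Bergstrom $31,900; Dube $12,200. Balance $39,250.
Balance split over remaining profit-interest units 51: Vance 12,313.73 → $12,300; Nwosu 15,392.16 → $15,400; Marchetti 11,544.12 → $11,550.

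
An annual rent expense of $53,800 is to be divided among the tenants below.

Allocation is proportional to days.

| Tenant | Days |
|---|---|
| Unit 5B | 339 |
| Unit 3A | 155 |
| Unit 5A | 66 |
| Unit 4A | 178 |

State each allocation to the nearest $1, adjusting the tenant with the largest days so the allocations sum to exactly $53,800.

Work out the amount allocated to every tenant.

Unit 5B: $24,714 · Unit 3A: $11,299 · Unit 5A: $4,811 · Unit 4A: $12,976

Combined days = 738.
Proportional shares: Unit 5B 339/738 × $53,800 = 24,713.01; Unit 3A 155/738 × $53,800 = 11,299.46; Unit 5A 66/738 × $53,800 = 4,811.38; Unit 4A 178/738 × $53,800 = 12,976.15.
After rounding ($1): Unit 5B $24,713; Unit 3A $11,299; Unit 5A $4,811; Unit 4A $12,976. Sum = $53,799.
Difference $53,800 − $53,799 = +$1 applied to largest days (Unit 5B): Unit 5B becomes $24,714.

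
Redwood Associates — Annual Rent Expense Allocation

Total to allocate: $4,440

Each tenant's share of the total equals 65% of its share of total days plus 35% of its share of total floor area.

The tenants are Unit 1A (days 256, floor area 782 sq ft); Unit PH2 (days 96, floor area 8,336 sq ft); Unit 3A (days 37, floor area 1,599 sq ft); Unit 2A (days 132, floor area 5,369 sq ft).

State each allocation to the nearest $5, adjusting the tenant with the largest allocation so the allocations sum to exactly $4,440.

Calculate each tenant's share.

Totals — days 521, floor area 16,086.
Composite weights (65% days + 35% floor area): Unit 1A 0.3364; Unit PH2 0.3011; Unit 3A 0.0810; Unit 2A 0.2815.
Raw shares: Unit 1A 1,493.62; Unit PH2 1,337.08; Unit 3A 359.43; Unit 2A 1,249.87.
Rounded to nearest $5: Unit 1A $1,495; Unit PH2 $1,335; Unit 3A $360; Unit 2A $1,250. Sum = $4,440.
Sum already equals the total — no adjustment.

Unit 1A: $1,495 | Unit PH2: $1,335 | Unit 3A: $360 | Unit 2A: $1,250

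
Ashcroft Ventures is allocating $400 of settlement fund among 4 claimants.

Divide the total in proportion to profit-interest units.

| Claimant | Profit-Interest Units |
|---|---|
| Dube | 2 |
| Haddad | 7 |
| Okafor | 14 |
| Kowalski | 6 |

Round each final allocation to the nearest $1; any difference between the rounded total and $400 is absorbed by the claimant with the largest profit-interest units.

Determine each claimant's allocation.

Dube: $28 · Haddad: $97 · Okafor: $192 · Kowalski: $83

Total profit-interest units = 29.
Unrounded shares: Dube 2/29 × $400 = 27.59; Haddad 7/29 × $400 = 96.55; Okafor 14/29 × $400 = 193.10; Kowalski 6/29 × $400 = 82.76.
At nearest $1: Dube $28; Haddad $97; Okafor $193; Kowalski $83. Sum = $401.
Difference $400 − $401 = −$1 applied to largest profit-interest units (Okafor): Okafor becomes $192.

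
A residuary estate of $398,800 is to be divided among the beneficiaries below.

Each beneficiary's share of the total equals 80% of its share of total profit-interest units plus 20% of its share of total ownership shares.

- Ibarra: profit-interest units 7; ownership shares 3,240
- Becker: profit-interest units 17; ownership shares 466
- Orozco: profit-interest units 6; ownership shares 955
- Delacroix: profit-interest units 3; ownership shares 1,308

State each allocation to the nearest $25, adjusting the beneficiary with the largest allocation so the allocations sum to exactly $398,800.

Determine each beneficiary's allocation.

Ibarra: $110,975 | Becker: $170,575 | Orozco: $70,775 | Delacroix: $46,475

Totals — profit-interest units 33, ownership shares 5,969.
Blended shares (80% profit-interest units + 20% ownership shares): Ibarra 0.2783; Becker 0.4277; Orozco 0.1775; Delacroix 0.1166.
Unrounded shares: Ibarra 110,969.24; Becker 170,580.80; Orozco 70,768.34; Delacroix 46,481.62.
At nearest $25: Ibarra $110,975; Becker $170,575; Orozco $70,775; Delacroix $46,475. Sum = $398,800.
Sum already equals the total — no adjustment.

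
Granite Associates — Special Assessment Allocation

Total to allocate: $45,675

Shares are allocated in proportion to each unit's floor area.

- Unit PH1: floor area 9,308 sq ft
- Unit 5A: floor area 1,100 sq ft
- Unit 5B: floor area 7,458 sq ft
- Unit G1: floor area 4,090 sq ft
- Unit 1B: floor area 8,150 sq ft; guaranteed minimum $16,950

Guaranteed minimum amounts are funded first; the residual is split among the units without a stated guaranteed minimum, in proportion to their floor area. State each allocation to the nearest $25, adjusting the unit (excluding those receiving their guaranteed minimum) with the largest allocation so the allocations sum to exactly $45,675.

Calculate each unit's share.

Fund the minimums — Unit 1B $16,950. Balance $28,725.
Balance split over remaining floor area 21,956: Unit PH1 12,177.64 → $12,175; Unit 5A 1,439.13 → $1,450; Unit 5B 9,757.29 → $9,750; Unit G1 5,350.94 → $5,350.

Unit PH1: $12,175; Unit 5A: $1,450; Unit 5B: $9,750; Unit G1: $5,350; Unit 1B: $16,950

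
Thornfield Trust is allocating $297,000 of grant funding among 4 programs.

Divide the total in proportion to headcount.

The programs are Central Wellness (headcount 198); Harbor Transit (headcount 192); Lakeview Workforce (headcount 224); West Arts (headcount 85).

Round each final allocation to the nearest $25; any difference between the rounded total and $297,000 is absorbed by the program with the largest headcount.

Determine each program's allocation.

Central Wellness: $84,125 · Harbor Transit: $81,575 · Lakeview Workforce: $95,175 · West Arts: $36,125

Total headcount = 198 + 192 + 224 + 85 = 699.
Proportional shares: Central Wellness 84,128.76; Harbor Transit 81,579.40; Lakeview Workforce 95,175.97; West Arts 36,115.88.
At nearest $25: Central Wellness $84,125; Harbor Transit $81,575; Lakeview Workforce $95,175; West Arts $36,125. Sum = $297,000.
Sum already equals the total — no adjustment.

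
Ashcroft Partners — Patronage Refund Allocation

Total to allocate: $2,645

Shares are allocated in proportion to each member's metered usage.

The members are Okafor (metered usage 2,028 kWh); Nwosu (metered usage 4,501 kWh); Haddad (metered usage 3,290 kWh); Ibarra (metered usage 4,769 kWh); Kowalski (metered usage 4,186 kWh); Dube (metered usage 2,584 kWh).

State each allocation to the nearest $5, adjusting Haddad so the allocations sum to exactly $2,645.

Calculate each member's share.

Okafor: $250; Nwosu: $555; Haddad: $410; Ibarra: $590; Kowalski: $520; Dube: $320

Combined metered usage = 21,358.
Proportional shares: Okafor 2,028/21,358 × $2,645 = 251.15; Nwosu 4,501/21,358 × $2,645 = 557.41; Haddad 3,290/21,358 × $2,645 = 407.44; Ibarra 4,769/21,358 × $2,645 = 590.60; Kowalski 4,186/21,358 × $2,645 = 518.40; Dube 2,584/21,358 × $2,645 = 320.01.
At nearest $5: Okafor $250; Nwosu $555; Haddad $405; Ibarra $590; Kowalski $520; Dube $320. Sum = $2,640.
Difference $2,645 − $2,640 = +$5 applied to Haddad: Haddad becomes $410.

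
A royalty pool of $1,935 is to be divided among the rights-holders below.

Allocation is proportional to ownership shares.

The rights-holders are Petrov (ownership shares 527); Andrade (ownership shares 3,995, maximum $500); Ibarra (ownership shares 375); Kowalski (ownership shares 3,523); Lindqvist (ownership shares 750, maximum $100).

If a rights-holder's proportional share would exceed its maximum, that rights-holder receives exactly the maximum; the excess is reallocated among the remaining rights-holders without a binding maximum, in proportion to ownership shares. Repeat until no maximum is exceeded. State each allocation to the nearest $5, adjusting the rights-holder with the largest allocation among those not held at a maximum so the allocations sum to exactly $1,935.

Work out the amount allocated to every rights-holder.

Sum of ownership shares: 9,170.
Unconstrained shares: Petrov 111.20; Andrade 843.00; Ibarra 79.13; Kowalski 743.40; Lindqvist 158.26.
Capped: Andrade ($500), Lindqvist ($100); remaining pool $1,335 reallocated over remaining ownership shares 4,425.
Shares after redistribution: Petrov 158.99 → $160; Ibarra 113.14 → $115; Kowalski 1,062.87 → $1,065.
Rounding difference −$5 applied to Kowalski → $1,060.

Petrov: $160 · Andrade: $500 · Ibarra: $115 · Kowalski: $1,060 · Lindqvist: $100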